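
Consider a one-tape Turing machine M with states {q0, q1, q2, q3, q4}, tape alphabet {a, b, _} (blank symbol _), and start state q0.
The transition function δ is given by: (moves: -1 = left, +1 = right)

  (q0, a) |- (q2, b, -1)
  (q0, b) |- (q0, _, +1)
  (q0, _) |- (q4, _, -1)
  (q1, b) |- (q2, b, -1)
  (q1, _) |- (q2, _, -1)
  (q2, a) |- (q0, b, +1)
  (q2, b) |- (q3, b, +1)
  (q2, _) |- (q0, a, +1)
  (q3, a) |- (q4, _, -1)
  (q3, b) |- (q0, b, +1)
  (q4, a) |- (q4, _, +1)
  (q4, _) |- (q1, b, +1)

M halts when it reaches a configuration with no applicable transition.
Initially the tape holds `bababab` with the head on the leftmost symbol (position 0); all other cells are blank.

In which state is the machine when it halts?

q3

state=q0 head=0 tape=[b]ababab_   (q0,b)→(q0,_,+1)
state=q0 head=1 tape=_[a]babab_   (q0,a)→(q2,b,-1)
state=q2 head=0 tape=[_]bbabab_   (q2,_)→(q0,a,+1)
state=q0 head=1 tape=a[b]babab_   (q0,b)→(q0,_,+1)
state=q0 head=2 tape=a_[b]abab_   (q0,b)→(q0,_,+1)
state=q0 head=3 tape=a__[a]bab_   (q0,a)→(q2,b,-1)
state=q2 head=2 tape=a_[_]bbab_   (q2,_)→(q0,a,+1)
state=q0 head=3 tape=a_a[b]bab_   (q0,b)→(q0,_,+1)
state=q0 head=4 tape=a_a_[b]ab_   (q0,b)→(q0,_,+1)
state=q0 head=5 tape=a_a__[a]b_   (q0,a)→(q2,b,-1)
state=q2 head=4 tape=a_a_[_]bb_   (q2,_)→(q0,a,+1)
state=q0 head=5 tape=a_a_a[b]b_   (q0,b)→(q0,_,+1)
state=q0 head=6 tape=a_a_a_[b]_   (q0,b)→(q0,_,+1)
state=q0 head=7 tape=a_a_a__[_]   (q0,_)→(q4,_,-1)
state=q4 head=6 tape=a_a_a_[_]_   (q4,_)→(q1,b,+1)
state=q1 head=7 tape=a_a_a_b[_]   (q1,_)→(q2,_,-1)
state=q2 head=6 tape=a_a_a_[b]_   (q2,b)→(q3,b,+1)
state=q3 head=7 tape=a_a_a_b[_]
No transition is defined for (q3, _); M halts in state q3.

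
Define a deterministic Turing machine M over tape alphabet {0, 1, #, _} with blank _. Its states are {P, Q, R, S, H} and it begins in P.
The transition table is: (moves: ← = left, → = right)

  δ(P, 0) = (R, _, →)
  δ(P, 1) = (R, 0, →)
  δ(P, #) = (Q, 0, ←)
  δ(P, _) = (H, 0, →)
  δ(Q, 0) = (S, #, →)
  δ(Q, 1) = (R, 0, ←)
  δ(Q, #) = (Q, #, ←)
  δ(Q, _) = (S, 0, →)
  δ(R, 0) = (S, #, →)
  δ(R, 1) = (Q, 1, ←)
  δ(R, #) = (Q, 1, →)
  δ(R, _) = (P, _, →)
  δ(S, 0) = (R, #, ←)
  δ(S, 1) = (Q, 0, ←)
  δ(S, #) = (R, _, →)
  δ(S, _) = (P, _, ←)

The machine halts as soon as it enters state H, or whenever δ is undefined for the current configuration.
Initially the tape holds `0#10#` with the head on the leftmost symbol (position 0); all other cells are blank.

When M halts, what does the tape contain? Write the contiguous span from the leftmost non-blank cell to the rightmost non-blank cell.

1#_1__0

state=P head=0 tape=_[0]#10#____   (P,0)→(R,_,→)
state=R head=1 tape=__[#]10#____   (R,#)→(Q,1,→)
state=Q head=2 tape=__1[1]0#____   (Q,1)→(R,0,←)
state=R head=1 tape=__[1]00#____   (R,1)→(Q,1,←)
state=Q head=0 tape=_[_]100#____   (Q,_)→(S,0,→)
state=S head=1 tape=_0[1]00#____   (S,1)→(Q,0,←)
state=Q head=0 tape=_[0]000#____   (Q,0)→(S,#,→)
state=S head=1 tape=_#[0]00#____   (S,0)→(R,#,←)
state=R head=0 tape=_[#]#00#____   (R,#)→(Q,1,→)
state=Q head=1 tape=_1[#]00#____   (Q,#)→(Q,#,←)
state=Q head=0 tape=_[1]#00#____   (Q,1)→(R,0,←)
state=R head=-1 tape=[_]0#00#____   (R,_)→(P,_,→)
state=P head=0 tape=_[0]#00#____   (P,0)→(R,_,→)
state=R head=1 tape=__[#]00#____   (R,#)→(Q,1,→)
state=Q head=2 tape=__1[0]0#____   (Q,0)→(S,#,→)
state=S head=3 tape=__1#[0]#____   (S,0)→(R,#,←)
state=R head=2 tape=__1[#]##____   (R,#)→(Q,1,→)
state=Q head=3 tape=__11[#]#____   (Q,#)→(Q,#,←)
state=Q head=2 tape=__1[1]##____   (Q,1)→(R,0,←)
state=R head=1 tape=__[1]0##____   (R,1)→(Q,1,←)
state=Q head=0 tape=_[_]10##____   (Q,_)→(S,0,→)
state=S head=1 tape=_0[1]0##____   (S,1)→(Q,0,←)
state=Q head=0 tape=_[0]00##____   (Q,0)→(S,#,→)
state=S head=1 tape=_#[0]0##____   (S,0)→(R,#,←)
state=R head=0 tape=_[#]#0##____   (R,#)→(Q,1,→)
state=Q head=1 tape=_1[#]0##____   (Q,#)→(Q,#,←)
state=Q head=0 tape=_[1]#0##____   (Q,1)→(R,0,←)
state=R head=-1 tape=[_]0#0##____   (R,_)→(P,_,→)
state=P head=0 tape=_[0]#0##____   (P,0)→(R,_,→)
state=R head=1 tape=__[#]0##____   (R,#)→(Q,1,→)
state=Q head=2 tape=__1[0]##____   (Q,0)→(S,#,→)
state=S head=3 tape=__1#[#]#____   (S,#)→(R,_,→)
state=R head=4 tape=__1#_[#]____   (R,#)→(Q,1,→)
state=Q head=5 tape=__1#_1[_]___   (Q,_)→(S,0,→)
state=S head=6 tape=__1#_10[_]__   (S,_)→(P,_,←)
state=P head=5 tape=__1#_1[0]___   (P,0)→(R,_,→)
state=R head=6 tape=__1#_1_[_]__   (R,_)→(P,_,→)
state=P head=7 tape=__1#_1__[_]_   (P,_)→(H,0,→)
state=H head=8 tape=__1#_1__0[_]
The non-blank tape span at halt is 1#_1__0.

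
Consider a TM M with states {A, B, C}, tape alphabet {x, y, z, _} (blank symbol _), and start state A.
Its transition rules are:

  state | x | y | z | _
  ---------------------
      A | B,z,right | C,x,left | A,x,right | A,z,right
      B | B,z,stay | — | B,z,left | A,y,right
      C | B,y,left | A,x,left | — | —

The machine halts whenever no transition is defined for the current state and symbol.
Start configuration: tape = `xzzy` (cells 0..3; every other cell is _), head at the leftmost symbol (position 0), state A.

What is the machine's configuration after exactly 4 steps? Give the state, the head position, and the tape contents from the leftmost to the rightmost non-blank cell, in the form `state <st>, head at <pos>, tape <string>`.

A | _[x]zzy   read x → write z, move right, go to B
B | _z[z]zy   read z → write z, move left, go to B
B | _[z]zzy   read z → write z, move left, go to B
B | [_]zzzy   read _ → write y, move right, go to A
A | y[z]zzy
After 4 steps: state A, head at 0, tape yzzzy.

state A, head at 0, tape yzzzy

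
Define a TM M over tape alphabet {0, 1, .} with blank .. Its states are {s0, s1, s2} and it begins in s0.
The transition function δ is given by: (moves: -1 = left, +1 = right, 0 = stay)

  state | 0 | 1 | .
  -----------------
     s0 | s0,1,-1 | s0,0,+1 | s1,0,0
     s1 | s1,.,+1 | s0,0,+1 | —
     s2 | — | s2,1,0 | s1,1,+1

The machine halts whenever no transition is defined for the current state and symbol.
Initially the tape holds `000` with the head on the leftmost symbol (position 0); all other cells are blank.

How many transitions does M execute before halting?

20

s0 | .[0]00..   read 0 → write 1, move -1, go to s0
s0 | [.]100..   read . → write 0, move 0, go to s1
s1 | [0]100..   read 0 → write ., move +1, go to s1
s1 | .[1]00..   read 1 → write 0, move +1, go to s0
s0 | .0[0]0..   read 0 → write 1, move -1, go to s0
s0 | .[0]10..   read 0 → write 1, move -1, go to s0
s0 | [.]110..   read . → write 0, move 0, go to s1
s1 | [0]110..   read 0 → write ., move +1, go to s1
s1 | .[1]10..   read 1 → write 0, move +1, go to s0
s0 | .0[1]0..   read 1 → write 0, move +1, go to s0
s0 | .00[0]..   read 0 → write 1, move -1, go to s0
s0 | .0[0]1..   read 0 → write 1, move -1, go to s0
s0 | .[0]11..   read 0 → write 1, move -1, go to s0
s0 | [.]111..   read . → write 0, move 0, go to s1
s1 | [0]111..   read 0 → write ., move +1, go to s1
s1 | .[1]11..   read 1 → write 0, move +1, go to s0
s0 | .0[1]1..   read 1 → write 0, move +1, go to s0
s0 | .00[1]..   read 1 → write 0, move +1, go to s0
s0 | .000[.].   read . → write 0, move 0, go to s1
s1 | .000[0].   read 0 → write ., move +1, go to s1
s1 | .000.[.]
M halts after 20 transitions.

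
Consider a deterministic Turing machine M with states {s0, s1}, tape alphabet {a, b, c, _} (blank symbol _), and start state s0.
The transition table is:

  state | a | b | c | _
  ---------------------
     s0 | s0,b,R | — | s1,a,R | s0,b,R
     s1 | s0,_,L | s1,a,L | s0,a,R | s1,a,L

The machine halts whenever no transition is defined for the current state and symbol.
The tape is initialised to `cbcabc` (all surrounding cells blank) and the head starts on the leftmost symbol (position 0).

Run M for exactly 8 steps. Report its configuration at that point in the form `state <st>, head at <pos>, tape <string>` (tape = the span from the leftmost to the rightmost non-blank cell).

state s0, head at 2, tape bbba_bc

state=s0 head=0 tape=_[c]bcabc   (s0,c)→(s1,a,R)
state=s1 head=1 tape=_a[b]cabc   (s1,b)→(s1,a,L)
state=s1 head=0 tape=_[a]acabc   (s1,a)→(s0,_,L)
state=s0 head=-1 tape=[_]_acabc   (s0,_)→(s0,b,R)
state=s0 head=0 tape=b[_]acabc   (s0,_)→(s0,b,R)
state=s0 head=1 tape=bb[a]cabc   (s0,a)→(s0,b,R)
state=s0 head=2 tape=bbb[c]abc   (s0,c)→(s1,a,R)
state=s1 head=3 tape=bbba[a]bc   (s1,a)→(s0,_,L)
state=s0 head=2 tape=bbb[a]_bc
After 8 steps: state s0, head at 2, tape bbba_bc.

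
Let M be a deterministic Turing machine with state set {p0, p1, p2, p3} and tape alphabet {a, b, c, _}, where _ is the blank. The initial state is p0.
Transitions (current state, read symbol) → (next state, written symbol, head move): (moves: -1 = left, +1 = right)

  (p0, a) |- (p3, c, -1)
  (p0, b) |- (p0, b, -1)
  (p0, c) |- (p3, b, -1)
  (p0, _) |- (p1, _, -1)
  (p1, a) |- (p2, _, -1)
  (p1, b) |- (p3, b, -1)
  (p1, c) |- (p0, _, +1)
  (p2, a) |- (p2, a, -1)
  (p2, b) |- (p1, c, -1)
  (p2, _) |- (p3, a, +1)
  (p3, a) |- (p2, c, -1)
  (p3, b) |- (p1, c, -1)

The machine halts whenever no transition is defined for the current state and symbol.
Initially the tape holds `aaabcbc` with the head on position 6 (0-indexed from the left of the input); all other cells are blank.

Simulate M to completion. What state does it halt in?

state=p0 head=6 tape=aaabcb[c]   (p0,c)→(p3,b,-1)
state=p3 head=5 tape=aaabc[b]b   (p3,b)→(p1,c,-1)
state=p1 head=4 tape=aaab[c]cb   (p1,c)→(p0,_,+1)
state=p0 head=5 tape=aaab_[c]b   (p0,c)→(p3,b,-1)
state=p3 head=4 tape=aaab[_]bb
No transition is defined for (p3, _); M halts in state p3.

p3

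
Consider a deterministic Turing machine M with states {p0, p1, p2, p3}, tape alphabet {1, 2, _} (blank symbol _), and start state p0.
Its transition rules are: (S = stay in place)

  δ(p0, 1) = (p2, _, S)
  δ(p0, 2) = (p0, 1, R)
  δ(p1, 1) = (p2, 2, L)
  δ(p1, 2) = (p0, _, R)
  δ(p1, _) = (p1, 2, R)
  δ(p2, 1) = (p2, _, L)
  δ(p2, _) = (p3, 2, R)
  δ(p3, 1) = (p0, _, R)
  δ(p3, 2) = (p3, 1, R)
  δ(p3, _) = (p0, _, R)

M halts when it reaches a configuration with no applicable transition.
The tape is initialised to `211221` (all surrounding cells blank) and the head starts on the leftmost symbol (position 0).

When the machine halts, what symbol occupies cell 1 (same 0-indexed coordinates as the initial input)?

p0 | [2]11221__   read 2 → write 1, move R, go to p0
p0 | 1[1]1221__   read 1 → write _, move S, go to p2
p2 | 1[_]1221__   read _ → write 2, move R, go to p3
p3 | 12[1]221__   read 1 → write _, move R, go to p0
p0 | 12_[2]21__   read 2 → write 1, move R, go to p0
p0 | 12_1[2]1__   read 2 → write 1, move R, go to p0
p0 | 12_11[1]__   read 1 → write _, move S, go to p2
p2 | 12_11[_]__   read _ → write 2, move R, go to p3
p3 | 12_112[_]_   read _ → write _, move R, go to p0
p0 | 12_112_[_]
Cell 1 holds 2 when M halts.

2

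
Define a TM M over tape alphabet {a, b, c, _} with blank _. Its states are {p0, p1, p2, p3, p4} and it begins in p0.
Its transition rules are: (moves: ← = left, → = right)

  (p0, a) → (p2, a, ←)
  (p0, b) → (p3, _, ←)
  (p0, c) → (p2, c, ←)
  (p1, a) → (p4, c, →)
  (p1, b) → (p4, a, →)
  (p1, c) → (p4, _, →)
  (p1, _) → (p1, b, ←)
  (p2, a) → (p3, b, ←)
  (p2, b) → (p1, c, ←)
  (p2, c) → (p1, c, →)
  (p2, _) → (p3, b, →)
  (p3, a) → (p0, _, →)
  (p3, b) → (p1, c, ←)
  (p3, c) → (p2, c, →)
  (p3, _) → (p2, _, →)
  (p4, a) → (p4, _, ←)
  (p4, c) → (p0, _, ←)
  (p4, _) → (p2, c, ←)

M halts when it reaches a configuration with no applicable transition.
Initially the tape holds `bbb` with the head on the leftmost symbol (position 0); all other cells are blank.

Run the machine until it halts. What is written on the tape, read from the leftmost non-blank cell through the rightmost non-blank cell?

b__b

state=p0 head=0 tape=_[b]bb   (p0,b)→(p3,_,←)
state=p3 head=-1 tape=[_]_bb   (p3,_)→(p2,_,→)
state=p2 head=0 tape=_[_]bb   (p2,_)→(p3,b,→)
state=p3 head=1 tape=_b[b]b   (p3,b)→(p1,c,←)
state=p1 head=0 tape=_[b]cb   (p1,b)→(p4,a,→)
state=p4 head=1 tape=_a[c]b   (p4,c)→(p0,_,←)
state=p0 head=0 tape=_[a]_b   (p0,a)→(p2,a,←)
state=p2 head=-1 tape=[_]a_b   (p2,_)→(p3,b,→)
state=p3 head=0 tape=b[a]_b   (p3,a)→(p0,_,→)
state=p0 head=1 tape=b_[_]b
The non-blank tape span at halt is b__b.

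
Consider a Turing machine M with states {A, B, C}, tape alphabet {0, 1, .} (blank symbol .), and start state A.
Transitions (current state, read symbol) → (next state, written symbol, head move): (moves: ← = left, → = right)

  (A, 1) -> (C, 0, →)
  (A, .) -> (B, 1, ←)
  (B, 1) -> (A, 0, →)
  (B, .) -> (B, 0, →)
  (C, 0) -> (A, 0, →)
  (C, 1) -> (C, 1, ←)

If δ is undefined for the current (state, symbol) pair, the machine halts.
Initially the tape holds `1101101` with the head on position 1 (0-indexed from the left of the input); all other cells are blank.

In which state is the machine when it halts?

C

A | 1[1]01101.   read 1 → write 0, move →, go to C
C | 10[0]1101.   read 0 → write 0, move →, go to A
A | 100[1]101.   read 1 → write 0, move →, go to C
C | 1000[1]01.   read 1 → write 1, move ←, go to C
C | 100[0]101.   read 0 → write 0, move →, go to A
A | 1000[1]01.   read 1 → write 0, move →, go to C
C | 10000[0]1.   read 0 → write 0, move →, go to A
A | 100000[1].   read 1 → write 0, move →, go to C
C | 1000000[.]
No transition is defined for (C, .); M halts in state C.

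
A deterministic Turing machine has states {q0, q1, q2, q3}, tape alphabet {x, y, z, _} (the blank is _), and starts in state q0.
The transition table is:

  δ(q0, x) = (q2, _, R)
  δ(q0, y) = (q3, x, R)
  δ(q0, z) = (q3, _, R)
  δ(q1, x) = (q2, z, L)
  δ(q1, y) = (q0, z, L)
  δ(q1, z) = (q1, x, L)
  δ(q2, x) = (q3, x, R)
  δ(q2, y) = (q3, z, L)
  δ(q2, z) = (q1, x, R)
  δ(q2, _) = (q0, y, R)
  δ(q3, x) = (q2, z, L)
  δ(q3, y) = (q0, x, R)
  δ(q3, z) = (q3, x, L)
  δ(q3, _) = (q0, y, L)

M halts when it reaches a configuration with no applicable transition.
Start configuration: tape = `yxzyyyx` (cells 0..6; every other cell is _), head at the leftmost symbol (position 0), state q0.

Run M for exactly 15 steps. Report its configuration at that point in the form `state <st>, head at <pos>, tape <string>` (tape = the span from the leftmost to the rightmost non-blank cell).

state=q0 head=0 tape=_[y]xzyyyx   (q0,y)→(q3,x,R)
state=q3 head=1 tape=_x[x]zyyyx   (q3,x)→(q2,z,L)
state=q2 head=0 tape=_[x]zzyyyx   (q2,x)→(q3,x,R)
state=q3 head=1 tape=_x[z]zyyyx   (q3,z)→(q3,x,L)
state=q3 head=0 tape=_[x]xzyyyx   (q3,x)→(q2,z,L)
state=q2 head=-1 tape=[_]zxzyyyx   (q2,_)→(q0,y,R)
state=q0 head=0 tape=y[z]xzyyyx   (q0,z)→(q3,_,R)
state=q3 head=1 tape=y_[x]zyyyx   (q3,x)→(q2,z,L)
state=q2 head=0 tape=y[_]zzyyyx   (q2,_)→(q0,y,R)
state=q0 head=1 tape=yy[z]zyyyx   (q0,z)→(q3,_,R)
state=q3 head=2 tape=yy_[z]yyyx   (q3,z)→(q3,x,L)
state=q3 head=1 tape=yy[_]xyyyx   (q3,_)→(q0,y,L)
state=q0 head=0 tape=y[y]yxyyyx   (q0,y)→(q3,x,R)
state=q3 head=1 tape=yx[y]xyyyx   (q3,y)→(q0,x,R)
state=q0 head=2 tape=yxx[x]yyyx   (q0,x)→(q2,_,R)
state=q2 head=3 tape=yxx_[y]yyx
After 15 steps: state q2, head at 3, tape yxx_yyyx.

state q2, head at 3, tape yxx_yyyx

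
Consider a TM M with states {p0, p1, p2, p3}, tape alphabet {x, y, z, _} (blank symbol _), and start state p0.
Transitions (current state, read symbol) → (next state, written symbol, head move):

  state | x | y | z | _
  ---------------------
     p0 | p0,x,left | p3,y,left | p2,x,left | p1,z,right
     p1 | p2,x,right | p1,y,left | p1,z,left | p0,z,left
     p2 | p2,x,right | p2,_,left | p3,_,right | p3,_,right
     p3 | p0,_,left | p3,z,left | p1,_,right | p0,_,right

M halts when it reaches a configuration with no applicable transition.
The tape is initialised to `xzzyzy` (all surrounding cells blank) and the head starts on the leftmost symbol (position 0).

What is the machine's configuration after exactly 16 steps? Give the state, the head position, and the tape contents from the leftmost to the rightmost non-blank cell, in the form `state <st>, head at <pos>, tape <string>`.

state p1, head at 2, tape zxzzyzy

p0 | _[x]zzyzy   read x → write x, move left, go to p0
p0 | [_]xzzyzy   read _ → write z, move right, go to p1
p1 | z[x]zzyzy   read x → write x, move right, go to p2
p2 | zx[z]zyzy   read z → write _, move right, go to p3
p3 | zx_[z]yzy   read z → write _, move right, go to p1
p1 | zx__[y]zy   read y → write y, move left, go to p1
p1 | zx_[_]yzy   read _ → write z, move left, go to p0
p0 | zx[_]zyzy   read _ → write z, move right, go to p1
p1 | zxz[z]yzy   read z → write z, move left, go to p1
p1 | zx[z]zyzy   read z → write z, move left, go to p1
p1 | z[x]zzyzy   read x → write x, move right, go to p2
p2 | zx[z]zyzy   read z → write _, move right, go to p3
p3 | zx_[z]yzy   read z → write _, move right, go to p1
p1 | zx__[y]zy   read y → write y, move left, go to p1
p1 | zx_[_]yzy   read _ → write z, move left, go to p0
p0 | zx[_]zyzy   read _ → write z, move right, go to p1
p1 | zxz[z]yzy
After 16 steps: state p1, head at 2, tape zxzzyzy.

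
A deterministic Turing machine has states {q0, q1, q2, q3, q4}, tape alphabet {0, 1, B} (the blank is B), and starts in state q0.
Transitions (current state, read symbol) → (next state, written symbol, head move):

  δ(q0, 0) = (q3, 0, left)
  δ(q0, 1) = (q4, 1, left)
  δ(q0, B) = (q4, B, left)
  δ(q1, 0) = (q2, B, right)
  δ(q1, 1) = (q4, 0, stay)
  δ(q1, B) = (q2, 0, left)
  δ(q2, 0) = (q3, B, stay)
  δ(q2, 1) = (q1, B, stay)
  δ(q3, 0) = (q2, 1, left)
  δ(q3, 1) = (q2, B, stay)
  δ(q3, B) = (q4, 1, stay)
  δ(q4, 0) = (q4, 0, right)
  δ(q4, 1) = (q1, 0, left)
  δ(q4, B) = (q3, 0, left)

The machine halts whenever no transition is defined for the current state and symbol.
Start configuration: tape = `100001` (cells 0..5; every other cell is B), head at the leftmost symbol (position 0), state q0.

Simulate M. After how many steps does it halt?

state=q0 head=0 tape=BBBB[1]00001   (q0,1)→(q4,1,left)
state=q4 head=-1 tape=BBB[B]100001   (q4,B)→(q3,0,left)
state=q3 head=-2 tape=BB[B]0100001   (q3,B)→(q4,1,stay)
state=q4 head=-2 tape=BB[1]0100001   (q4,1)→(q1,0,left)
state=q1 head=-3 tape=B[B]00100001   (q1,B)→(q2,0,left)
state=q2 head=-4 tape=[B]000100001
M halts after 5 transitions.

5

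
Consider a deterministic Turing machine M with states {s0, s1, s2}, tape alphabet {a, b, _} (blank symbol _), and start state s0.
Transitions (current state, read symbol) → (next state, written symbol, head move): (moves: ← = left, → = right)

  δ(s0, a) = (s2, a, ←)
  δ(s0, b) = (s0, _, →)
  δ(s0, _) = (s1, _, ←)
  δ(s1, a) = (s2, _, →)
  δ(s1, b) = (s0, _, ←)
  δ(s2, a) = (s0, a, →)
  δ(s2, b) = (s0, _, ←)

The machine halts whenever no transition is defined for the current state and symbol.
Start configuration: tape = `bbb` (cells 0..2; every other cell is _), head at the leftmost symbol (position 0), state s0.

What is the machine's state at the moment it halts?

s0 | [b]bb_   read b → write _, move →, go to s0
s0 | _[b]b_   read b → write _, move →, go to s0
s0 | __[b]_   read b → write _, move →, go to s0
s0 | ___[_]   read _ → write _, move ←, go to s1
s1 | __[_]_
No transition is defined for (s1, _); M halts in state s1.

s1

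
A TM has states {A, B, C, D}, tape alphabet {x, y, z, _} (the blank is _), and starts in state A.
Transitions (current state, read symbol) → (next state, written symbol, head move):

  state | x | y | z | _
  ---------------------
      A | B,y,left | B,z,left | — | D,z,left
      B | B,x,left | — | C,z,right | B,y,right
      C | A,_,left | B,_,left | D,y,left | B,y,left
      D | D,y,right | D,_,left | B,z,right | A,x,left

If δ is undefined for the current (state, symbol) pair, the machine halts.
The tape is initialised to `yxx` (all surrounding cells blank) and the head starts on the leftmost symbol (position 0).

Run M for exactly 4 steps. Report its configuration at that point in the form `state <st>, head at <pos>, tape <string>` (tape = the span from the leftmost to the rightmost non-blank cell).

state A, head at 0, tape yz_x

A | _[y]xx   read y → write z, move left, go to B
B | [_]zxx   read _ → write y, move right, go to B
B | y[z]xx   read z → write z, move right, go to C
C | yz[x]x   read x → write _, move left, go to A
A | y[z]_x
After 4 steps: state A, head at 0, tape yz_x.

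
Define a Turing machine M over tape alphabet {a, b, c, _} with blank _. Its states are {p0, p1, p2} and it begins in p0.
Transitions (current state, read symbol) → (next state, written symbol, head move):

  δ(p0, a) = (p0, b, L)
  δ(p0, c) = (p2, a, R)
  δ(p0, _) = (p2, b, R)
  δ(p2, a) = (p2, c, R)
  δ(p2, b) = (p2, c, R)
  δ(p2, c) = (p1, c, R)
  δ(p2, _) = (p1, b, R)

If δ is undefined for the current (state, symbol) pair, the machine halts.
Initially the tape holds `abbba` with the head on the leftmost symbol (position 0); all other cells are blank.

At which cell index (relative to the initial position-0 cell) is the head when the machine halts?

6

p0 | _[a]bbba__   read a → write b, move L, go to p0
p0 | [_]bbbba__   read _ → write b, move R, go to p2
p2 | b[b]bbba__   read b → write c, move R, go to p2
p2 | bc[b]bba__   read b → write c, move R, go to p2
p2 | bcc[b]ba__   read b → write c, move R, go to p2
p2 | bccc[b]a__   read b → write c, move R, go to p2
p2 | bcccc[a]__   read a → write c, move R, go to p2
p2 | bccccc[_]_   read _ → write b, move R, go to p1
p1 | bcccccb[_]
At halt the head is at cell 6.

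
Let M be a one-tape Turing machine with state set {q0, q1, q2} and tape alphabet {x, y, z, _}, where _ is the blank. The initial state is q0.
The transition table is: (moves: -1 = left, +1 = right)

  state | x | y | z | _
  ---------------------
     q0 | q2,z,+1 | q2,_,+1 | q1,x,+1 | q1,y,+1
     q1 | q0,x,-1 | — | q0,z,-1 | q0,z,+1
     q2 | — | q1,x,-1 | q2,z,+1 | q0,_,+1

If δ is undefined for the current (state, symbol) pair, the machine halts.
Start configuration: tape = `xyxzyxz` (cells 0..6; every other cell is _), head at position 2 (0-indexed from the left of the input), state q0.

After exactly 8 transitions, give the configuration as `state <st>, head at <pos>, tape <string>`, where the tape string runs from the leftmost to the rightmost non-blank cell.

state=q0 head=2 tape=xy[x]zyxz   (q0,x)→(q2,z,+1)
state=q2 head=3 tape=xyz[z]yxz   (q2,z)→(q2,z,+1)
state=q2 head=4 tape=xyzz[y]xz   (q2,y)→(q1,x,-1)
state=q1 head=3 tape=xyz[z]xxz   (q1,z)→(q0,z,-1)
state=q0 head=2 tape=xy[z]zxxz   (q0,z)→(q1,x,+1)
state=q1 head=3 tape=xyx[z]xxz   (q1,z)→(q0,z,-1)
state=q0 head=2 tape=xy[x]zxxz   (q0,x)→(q2,z,+1)
state=q2 head=3 tape=xyz[z]xxz   (q2,z)→(q2,z,+1)
state=q2 head=4 tape=xyzz[x]xz
After 8 steps: state q2, head at 4, tape xyzzxxz.

state q2, head at 4, tape xyzzxxz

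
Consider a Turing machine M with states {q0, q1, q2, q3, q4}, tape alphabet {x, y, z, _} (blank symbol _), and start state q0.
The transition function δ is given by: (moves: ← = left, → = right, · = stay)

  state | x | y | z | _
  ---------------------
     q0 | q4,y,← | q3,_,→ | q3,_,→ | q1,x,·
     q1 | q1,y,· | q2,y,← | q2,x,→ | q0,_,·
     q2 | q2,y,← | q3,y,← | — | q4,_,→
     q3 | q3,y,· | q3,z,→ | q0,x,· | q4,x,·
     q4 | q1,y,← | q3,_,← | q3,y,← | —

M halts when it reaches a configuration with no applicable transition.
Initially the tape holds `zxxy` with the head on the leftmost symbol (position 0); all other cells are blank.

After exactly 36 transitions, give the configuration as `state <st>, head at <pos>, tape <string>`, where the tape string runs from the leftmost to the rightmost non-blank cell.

state=q0 head=0 tape=[z]xxy_____   (q0,z)→(q3,_,→)
state=q3 head=1 tape=_[x]xy_____   (q3,x)→(q3,y,·)
state=q3 head=1 tape=_[y]xy_____   (q3,y)→(q3,z,→)
state=q3 head=2 tape=_z[x]y_____   (q3,x)→(q3,y,·)
state=q3 head=2 tape=_z[y]y_____   (q3,y)→(q3,z,→)
state=q3 head=3 tape=_zz[y]_____   (q3,y)→(q3,z,→)
state=q3 head=4 tape=_zzz[_]____   (q3,_)→(q4,x,·)
state=q4 head=4 tape=_zzz[x]____   (q4,x)→(q1,y,←)
state=q1 head=3 tape=_zz[z]y____   (q1,z)→(q2,x,→)
state=q2 head=4 tape=_zzx[y]____   (q2,y)→(q3,y,←)
state=q3 head=3 tape=_zz[x]y____   (q3,x)→(q3,y,·)
state=q3 head=3 tape=_zz[y]y____   (q3,y)→(q3,z,→)
state=q3 head=4 tape=_zzz[y]____   (q3,y)→(q3,z,→)
state=q3 head=5 tape=_zzzz[_]___   (q3,_)→(q4,x,·)
state=q4 head=5 tape=_zzzz[x]___   (q4,x)→(q1,y,←)
state=q1 head=4 tape=_zzz[z]y___   (q1,z)→(q2,x,→)
state=q2 head=5 tape=_zzzx[y]___   (q2,y)→(q3,y,←)
state=q3 head=4 tape=_zzz[x]y___   (q3,x)→(q3,y,·)
state=q3 head=4 tape=_zzz[y]y___   (q3,y)→(q3,z,→)
state=q3 head=5 tape=_zzzz[y]___   (q3,y)→(q3,z,→)
state=q3 head=6 tape=_zzzzz[_]__   (q3,_)→(q4,x,·)
state=q4 head=6 tape=_zzzzz[x]__   (q4,x)→(q1,y,←)
state=q1 head=5 tape=_zzzz[z]y__   (q1,z)→(q2,x,→)
state=q2 head=6 tape=_zzzzx[y]__   (q2,y)→(q3,y,←)
state=q3 head=5 tape=_zzzz[x]y__   (q3,x)→(q3,y,·)
state=q3 head=5 tape=_zzzz[y]y__   (q3,y)→(q3,z,→)
state=q3 head=6 tape=_zzzzz[y]__   (q3,y)→(q3,z,→)
state=q3 head=7 tape=_zzzzzz[_]_   (q3,_)→(q4,x,·)
state=q4 head=7 tape=_zzzzzz[x]_   (q4,x)→(q1,y,←)
state=q1 head=6 tape=_zzzzz[z]y_   (q1,z)→(q2,x,→)
state=q2 head=7 tape=_zzzzzx[y]_   (q2,y)→(q3,y,←)
state=q3 head=6 tape=_zzzzz[x]y_   (q3,x)→(q3,y,·)
state=q3 head=6 tape=_zzzzz[y]y_   (q3,y)→(q3,z,→)
state=q3 head=7 tape=_zzzzzz[y]_   (q3,y)→(q3,z,→)
state=q3 head=8 tape=_zzzzzzz[_]   (q3,_)→(q4,x,·)
state=q4 head=8 tape=_zzzzzzz[x]   (q4,x)→(q1,y,←)
state=q1 head=7 tape=_zzzzzz[z]y
After 36 steps: state q1, head at 7, tape zzzzzzzy.

state q1, head at 7, tape zzzzzzzy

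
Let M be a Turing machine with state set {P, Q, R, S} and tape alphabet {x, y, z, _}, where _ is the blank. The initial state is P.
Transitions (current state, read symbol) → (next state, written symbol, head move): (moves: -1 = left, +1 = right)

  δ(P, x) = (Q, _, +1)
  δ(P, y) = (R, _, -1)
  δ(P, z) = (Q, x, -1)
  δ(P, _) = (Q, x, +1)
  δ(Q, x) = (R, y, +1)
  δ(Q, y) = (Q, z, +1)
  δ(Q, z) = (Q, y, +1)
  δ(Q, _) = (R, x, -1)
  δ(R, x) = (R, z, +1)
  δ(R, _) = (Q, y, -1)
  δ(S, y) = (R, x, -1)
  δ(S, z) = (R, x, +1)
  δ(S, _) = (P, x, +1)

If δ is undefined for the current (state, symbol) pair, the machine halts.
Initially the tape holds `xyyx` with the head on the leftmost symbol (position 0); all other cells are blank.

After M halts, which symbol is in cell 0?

_

state=P head=0 tape=[x]yyx__   (P,x)→(Q,_,+1)
state=Q head=1 tape=_[y]yx__   (Q,y)→(Q,z,+1)
state=Q head=2 tape=_z[y]x__   (Q,y)→(Q,z,+1)
state=Q head=3 tape=_zz[x]__   (Q,x)→(R,y,+1)
state=R head=4 tape=_zzy[_]_   (R,_)→(Q,y,-1)
state=Q head=3 tape=_zz[y]y_   (Q,y)→(Q,z,+1)
state=Q head=4 tape=_zzz[y]_   (Q,y)→(Q,z,+1)
state=Q head=5 tape=_zzzz[_]   (Q,_)→(R,x,-1)
state=R head=4 tape=_zzz[z]x
Cell 0 holds _ when M halts.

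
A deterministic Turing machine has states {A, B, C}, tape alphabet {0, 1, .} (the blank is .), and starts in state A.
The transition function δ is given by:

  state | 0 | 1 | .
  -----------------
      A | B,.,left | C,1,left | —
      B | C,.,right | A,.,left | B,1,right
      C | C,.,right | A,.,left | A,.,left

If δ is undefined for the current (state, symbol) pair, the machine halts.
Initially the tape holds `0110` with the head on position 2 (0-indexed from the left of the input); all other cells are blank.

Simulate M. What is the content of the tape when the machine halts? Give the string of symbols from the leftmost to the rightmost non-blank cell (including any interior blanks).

state=A head=2 tape=...01[1]0   (A,1)→(C,1,left)
state=C head=1 tape=...0[1]10   (C,1)→(A,.,left)
state=A head=0 tape=...[0].10   (A,0)→(B,.,left)
state=B head=-1 tape=..[.]..10   (B,.)→(B,1,right)
state=B head=0 tape=..1[.].10   (B,.)→(B,1,right)
state=B head=1 tape=..11[.]10   (B,.)→(B,1,right)
state=B head=2 tape=..111[1]0   (B,1)→(A,.,left)
state=A head=1 tape=..11[1].0   (A,1)→(C,1,left)
state=C head=0 tape=..1[1]1.0   (C,1)→(A,.,left)
state=A head=-1 tape=..[1].1.0   (A,1)→(C,1,left)
state=C head=-2 tape=.[.]1.1.0   (C,.)→(A,.,left)
state=A head=-3 tape=[.].1.1.0
The non-blank tape span at halt is 1.1.0.

1.1.0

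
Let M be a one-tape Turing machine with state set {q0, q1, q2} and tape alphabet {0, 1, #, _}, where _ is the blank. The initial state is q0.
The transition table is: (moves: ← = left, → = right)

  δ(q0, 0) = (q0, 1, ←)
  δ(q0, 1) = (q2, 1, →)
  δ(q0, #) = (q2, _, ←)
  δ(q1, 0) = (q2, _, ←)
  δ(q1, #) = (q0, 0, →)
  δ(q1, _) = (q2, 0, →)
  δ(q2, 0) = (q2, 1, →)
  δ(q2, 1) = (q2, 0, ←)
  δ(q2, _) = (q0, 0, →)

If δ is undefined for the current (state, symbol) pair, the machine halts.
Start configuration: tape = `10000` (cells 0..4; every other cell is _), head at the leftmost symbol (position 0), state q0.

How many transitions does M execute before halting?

6

q0 | [1]0000__   read 1 → write 1, move →, go to q2
q2 | 1[0]000__   read 0 → write 1, move →, go to q2
q2 | 11[0]00__   read 0 → write 1, move →, go to q2
q2 | 111[0]0__   read 0 → write 1, move →, go to q2
q2 | 1111[0]__   read 0 → write 1, move →, go to q2
q2 | 11111[_]_   read _ → write 0, move →, go to q0
q0 | 111110[_]
M halts after 6 transitions.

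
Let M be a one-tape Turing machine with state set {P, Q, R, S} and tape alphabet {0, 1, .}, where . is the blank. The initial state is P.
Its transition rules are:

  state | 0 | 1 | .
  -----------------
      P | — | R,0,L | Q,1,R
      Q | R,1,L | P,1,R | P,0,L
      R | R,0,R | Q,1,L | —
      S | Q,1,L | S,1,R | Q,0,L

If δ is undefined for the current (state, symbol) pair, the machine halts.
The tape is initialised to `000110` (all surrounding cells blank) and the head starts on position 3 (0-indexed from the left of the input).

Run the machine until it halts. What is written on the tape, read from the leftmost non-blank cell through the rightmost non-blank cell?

state=P head=3 tape=.000[1]10   (P,1)→(R,0,L)
state=R head=2 tape=.00[0]010   (R,0)→(R,0,R)
state=R head=3 tape=.000[0]10   (R,0)→(R,0,R)
state=R head=4 tape=.0000[1]0   (R,1)→(Q,1,L)
state=Q head=3 tape=.000[0]10   (Q,0)→(R,1,L)
state=R head=2 tape=.00[0]110   (R,0)→(R,0,R)
state=R head=3 tape=.000[1]10   (R,1)→(Q,1,L)
state=Q head=2 tape=.00[0]110   (Q,0)→(R,1,L)
state=R head=1 tape=.0[0]1110   (R,0)→(R,0,R)
state=R head=2 tape=.00[1]110   (R,1)→(Q,1,L)
state=Q head=1 tape=.0[0]1110   (Q,0)→(R,1,L)
state=R head=0 tape=.[0]11110   (R,0)→(R,0,R)
state=R head=1 tape=.0[1]1110   (R,1)→(Q,1,L)
state=Q head=0 tape=.[0]11110   (Q,0)→(R,1,L)
state=R head=-1 tape=[.]111110
The non-blank tape span at halt is 111110.

111110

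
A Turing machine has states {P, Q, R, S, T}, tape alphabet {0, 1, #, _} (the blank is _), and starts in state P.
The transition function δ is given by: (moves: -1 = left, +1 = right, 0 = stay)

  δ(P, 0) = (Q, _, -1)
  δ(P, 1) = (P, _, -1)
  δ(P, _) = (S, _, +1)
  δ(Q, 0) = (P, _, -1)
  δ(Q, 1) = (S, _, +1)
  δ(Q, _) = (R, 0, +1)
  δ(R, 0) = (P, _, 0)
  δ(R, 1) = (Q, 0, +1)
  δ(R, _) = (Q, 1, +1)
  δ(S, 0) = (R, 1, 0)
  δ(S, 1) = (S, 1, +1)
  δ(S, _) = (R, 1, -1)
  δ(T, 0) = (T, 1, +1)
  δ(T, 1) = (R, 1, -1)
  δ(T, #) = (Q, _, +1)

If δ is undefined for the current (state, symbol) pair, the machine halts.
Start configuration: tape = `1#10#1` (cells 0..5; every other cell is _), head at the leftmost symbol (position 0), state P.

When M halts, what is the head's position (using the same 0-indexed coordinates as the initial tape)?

state=P head=0 tape=_[1]#10#1   (P,1)→(P,_,-1)
state=P head=-1 tape=[_]_#10#1   (P,_)→(S,_,+1)
state=S head=0 tape=_[_]#10#1   (S,_)→(R,1,-1)
state=R head=-1 tape=[_]1#10#1   (R,_)→(Q,1,+1)
state=Q head=0 tape=1[1]#10#1   (Q,1)→(S,_,+1)
state=S head=1 tape=1_[#]10#1
At halt the head is at cell 1.

1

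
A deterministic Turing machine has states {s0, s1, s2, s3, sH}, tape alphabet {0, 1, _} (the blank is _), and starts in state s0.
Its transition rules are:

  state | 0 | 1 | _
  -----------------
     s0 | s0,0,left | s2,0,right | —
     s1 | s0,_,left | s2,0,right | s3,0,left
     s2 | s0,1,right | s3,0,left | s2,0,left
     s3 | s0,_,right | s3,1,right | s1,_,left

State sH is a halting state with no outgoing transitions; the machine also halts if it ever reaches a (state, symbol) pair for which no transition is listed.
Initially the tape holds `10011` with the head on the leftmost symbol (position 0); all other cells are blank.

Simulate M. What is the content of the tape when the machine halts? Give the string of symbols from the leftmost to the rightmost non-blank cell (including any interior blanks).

001_0

state=s0 head=0 tape=[1]0011   (s0,1)→(s2,0,right)
state=s2 head=1 tape=0[0]011   (s2,0)→(s0,1,right)
state=s0 head=2 tape=01[0]11   (s0,0)→(s0,0,left)
state=s0 head=1 tape=0[1]011   (s0,1)→(s2,0,right)
state=s2 head=2 tape=00[0]11   (s2,0)→(s0,1,right)
state=s0 head=3 tape=001[1]1   (s0,1)→(s2,0,right)
state=s2 head=4 tape=0010[1]   (s2,1)→(s3,0,left)
state=s3 head=3 tape=001[0]0   (s3,0)→(s0,_,right)
state=s0 head=4 tape=001_[0]   (s0,0)→(s0,0,left)
state=s0 head=3 tape=001[_]0
The non-blank tape span at halt is 001_0.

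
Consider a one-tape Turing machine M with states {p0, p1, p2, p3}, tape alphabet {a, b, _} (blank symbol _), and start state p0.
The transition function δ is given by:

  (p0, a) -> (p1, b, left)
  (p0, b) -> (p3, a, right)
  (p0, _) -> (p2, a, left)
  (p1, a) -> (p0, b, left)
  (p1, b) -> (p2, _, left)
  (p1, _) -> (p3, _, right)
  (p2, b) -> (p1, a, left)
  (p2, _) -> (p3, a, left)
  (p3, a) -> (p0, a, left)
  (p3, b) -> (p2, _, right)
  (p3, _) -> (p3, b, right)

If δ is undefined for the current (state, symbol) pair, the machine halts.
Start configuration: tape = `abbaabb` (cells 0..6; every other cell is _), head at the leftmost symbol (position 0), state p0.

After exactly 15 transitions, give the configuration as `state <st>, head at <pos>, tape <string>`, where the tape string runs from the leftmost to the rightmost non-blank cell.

state p2, head at -1, tape aaabaabb

state=p0 head=0 tape=___[a]bbaabb   (p0,a)→(p1,b,left)
state=p1 head=-1 tape=__[_]bbbaabb   (p1,_)→(p3,_,right)
state=p3 head=0 tape=___[b]bbaabb   (p3,b)→(p2,_,right)
state=p2 head=1 tape=____[b]baabb   (p2,b)→(p1,a,left)
state=p1 head=0 tape=___[_]abaabb   (p1,_)→(p3,_,right)
state=p3 head=1 tape=____[a]baabb   (p3,a)→(p0,a,left)
state=p0 head=0 tape=___[_]abaabb   (p0,_)→(p2,a,left)
state=p2 head=-1 tape=__[_]aabaabb   (p2,_)→(p3,a,left)
state=p3 head=-2 tape=_[_]aaabaabb   (p3,_)→(p3,b,right)
state=p3 head=-1 tape=_b[a]aabaabb   (p3,a)→(p0,a,left)
state=p0 head=-2 tape=_[b]aaabaabb   (p0,b)→(p3,a,right)
state=p3 head=-1 tape=_a[a]aabaabb   (p3,a)→(p0,a,left)
state=p0 head=-2 tape=_[a]aaabaabb   (p0,a)→(p1,b,left)
state=p1 head=-3 tape=[_]baaabaabb   (p1,_)→(p3,_,right)
state=p3 head=-2 tape=_[b]aaabaabb   (p3,b)→(p2,_,right)
state=p2 head=-1 tape=__[a]aabaabb
After 15 steps: state p2, head at -1, tape aaabaabb.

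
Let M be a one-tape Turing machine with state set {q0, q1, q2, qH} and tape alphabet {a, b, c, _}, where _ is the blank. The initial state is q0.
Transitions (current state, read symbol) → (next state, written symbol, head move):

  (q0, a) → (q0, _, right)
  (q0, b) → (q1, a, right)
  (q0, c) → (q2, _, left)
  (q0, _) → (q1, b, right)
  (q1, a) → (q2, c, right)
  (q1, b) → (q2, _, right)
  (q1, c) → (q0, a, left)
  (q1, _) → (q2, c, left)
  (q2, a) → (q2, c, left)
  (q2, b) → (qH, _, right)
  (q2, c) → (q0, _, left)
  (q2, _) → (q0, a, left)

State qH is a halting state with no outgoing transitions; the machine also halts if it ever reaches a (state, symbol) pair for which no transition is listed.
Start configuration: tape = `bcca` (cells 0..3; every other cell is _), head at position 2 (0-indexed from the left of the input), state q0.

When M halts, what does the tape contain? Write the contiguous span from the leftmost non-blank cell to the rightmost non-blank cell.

state=q0 head=2 tape=__bc[c]a   (q0,c)→(q2,_,left)
state=q2 head=1 tape=__b[c]_a   (q2,c)→(q0,_,left)
state=q0 head=0 tape=__[b]__a   (q0,b)→(q1,a,right)
state=q1 head=1 tape=__a[_]_a   (q1,_)→(q2,c,left)
state=q2 head=0 tape=__[a]c_a   (q2,a)→(q2,c,left)
state=q2 head=-1 tape=_[_]cc_a   (q2,_)→(q0,a,left)
state=q0 head=-2 tape=[_]acc_a   (q0,_)→(q1,b,right)
state=q1 head=-1 tape=b[a]cc_a   (q1,a)→(q2,c,right)
state=q2 head=0 tape=bc[c]c_a   (q2,c)→(q0,_,left)
state=q0 head=-1 tape=b[c]_c_a   (q0,c)→(q2,_,left)
state=q2 head=-2 tape=[b]__c_a   (q2,b)→(qH,_,right)
state=qH head=-1 tape=_[_]_c_a
The non-blank tape span at halt is c_a.

c_a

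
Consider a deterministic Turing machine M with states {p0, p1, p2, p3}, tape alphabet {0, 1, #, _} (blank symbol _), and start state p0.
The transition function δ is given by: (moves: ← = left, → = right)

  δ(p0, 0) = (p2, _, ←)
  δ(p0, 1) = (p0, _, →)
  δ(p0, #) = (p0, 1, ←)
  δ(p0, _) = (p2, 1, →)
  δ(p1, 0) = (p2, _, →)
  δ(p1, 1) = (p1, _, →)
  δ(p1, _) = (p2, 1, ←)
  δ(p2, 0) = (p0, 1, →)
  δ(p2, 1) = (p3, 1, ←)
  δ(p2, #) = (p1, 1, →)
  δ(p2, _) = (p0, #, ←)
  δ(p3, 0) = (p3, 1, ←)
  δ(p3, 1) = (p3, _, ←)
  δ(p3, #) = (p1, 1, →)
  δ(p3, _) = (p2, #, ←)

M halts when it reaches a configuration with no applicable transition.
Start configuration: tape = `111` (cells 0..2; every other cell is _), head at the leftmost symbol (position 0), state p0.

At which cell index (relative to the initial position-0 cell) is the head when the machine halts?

p0 | [1]11__   read 1 → write _, move →, go to p0
p0 | _[1]1__   read 1 → write _, move →, go to p0
p0 | __[1]__   read 1 → write _, move →, go to p0
p0 | ___[_]_   read _ → write 1, move →, go to p2
p2 | ___1[_]   read _ → write #, move ←, go to p0
p0 | ___[1]#   read 1 → write _, move →, go to p0
p0 | ____[#]   read # → write 1, move ←, go to p0
p0 | ___[_]1   read _ → write 1, move →, go to p2
p2 | ___1[1]   read 1 → write 1, move ←, go to p3
p3 | ___[1]1   read 1 → write _, move ←, go to p3
p3 | __[_]_1   read _ → write #, move ←, go to p2
p2 | _[_]#_1   read _ → write #, move ←, go to p0
p0 | [_]##_1   read _ → write 1, move →, go to p2
p2 | 1[#]#_1   read # → write 1, move →, go to p1
p1 | 11[#]_1
At halt the head is at cell 2.

2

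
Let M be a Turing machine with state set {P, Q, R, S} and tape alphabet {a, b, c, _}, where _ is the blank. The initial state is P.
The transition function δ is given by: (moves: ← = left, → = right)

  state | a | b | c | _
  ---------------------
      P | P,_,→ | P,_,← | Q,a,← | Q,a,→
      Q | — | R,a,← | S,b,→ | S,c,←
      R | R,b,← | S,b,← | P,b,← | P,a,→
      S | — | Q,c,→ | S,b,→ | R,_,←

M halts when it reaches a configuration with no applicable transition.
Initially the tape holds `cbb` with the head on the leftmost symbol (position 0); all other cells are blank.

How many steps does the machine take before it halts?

6

state=P head=0 tape=___[c]bb   (P,c)→(Q,a,←)
state=Q head=-1 tape=__[_]abb   (Q,_)→(S,c,←)
state=S head=-2 tape=_[_]cabb   (S,_)→(R,_,←)
state=R head=-3 tape=[_]_cabb   (R,_)→(P,a,→)
state=P head=-2 tape=a[_]cabb   (P,_)→(Q,a,→)
state=Q head=-1 tape=aa[c]abb   (Q,c)→(S,b,→)
state=S head=0 tape=aab[a]bb
M halts after 6 transitions.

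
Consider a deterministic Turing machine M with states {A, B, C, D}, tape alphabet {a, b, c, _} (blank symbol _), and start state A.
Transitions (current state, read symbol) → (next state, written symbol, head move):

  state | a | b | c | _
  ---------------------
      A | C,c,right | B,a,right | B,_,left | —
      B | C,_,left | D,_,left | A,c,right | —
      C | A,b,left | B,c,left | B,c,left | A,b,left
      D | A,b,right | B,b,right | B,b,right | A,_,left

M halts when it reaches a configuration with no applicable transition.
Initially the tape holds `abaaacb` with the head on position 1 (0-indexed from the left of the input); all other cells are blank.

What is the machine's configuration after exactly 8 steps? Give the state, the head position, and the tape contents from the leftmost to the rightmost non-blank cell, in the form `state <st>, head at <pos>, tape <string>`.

A | a[b]aaacb   read b → write a, move right, go to B
B | aa[a]aacb   read a → write _, move left, go to C
C | a[a]_aacb   read a → write b, move left, go to A
A | [a]b_aacb   read a → write c, move right, go to C
C | c[b]_aacb   read b → write c, move left, go to B
B | [c]c_aacb   read c → write c, move right, go to A
A | c[c]_aacb   read c → write _, move left, go to B
B | [c]__aacb   read c → write c, move right, go to A
A | c[_]_aacb
After 8 steps: state A, head at 1, tape c__aacb.

state A, head at 1, tape c__aacb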